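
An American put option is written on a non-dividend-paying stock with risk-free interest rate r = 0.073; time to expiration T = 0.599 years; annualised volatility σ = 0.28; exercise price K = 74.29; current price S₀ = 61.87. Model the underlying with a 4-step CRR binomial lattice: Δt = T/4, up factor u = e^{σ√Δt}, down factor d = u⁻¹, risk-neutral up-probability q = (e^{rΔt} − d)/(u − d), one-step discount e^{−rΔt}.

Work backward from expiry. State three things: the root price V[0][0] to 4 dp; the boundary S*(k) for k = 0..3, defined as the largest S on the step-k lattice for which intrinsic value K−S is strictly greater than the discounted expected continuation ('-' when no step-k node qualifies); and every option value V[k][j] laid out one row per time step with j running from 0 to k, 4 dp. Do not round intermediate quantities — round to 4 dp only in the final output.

params: Δt=0.14975 u=1.11444 d=0.89731 q=0.52356 e^(-rΔt)=0.98913
t_4 payoffs: 34.1801 24.4744 12.4200 0.0000 0.0000
t_3: node(3,0) S=44.7001 payoff=29.5899 vs cont=28.7822 → 29.5899 [stop]  node(3,1) S=55.5166 payoff=18.7734 vs cont=17.9657 → 18.7734 [stop]  node(3,2) S=68.9505 payoff=5.3395 vs cont=5.8530 → 5.8530 [wait]  node(3,3) S=85.6351 payoff=0.0000 vs cont=0.0000 → 0.0000 [wait]  ⇒ S*(3)=55.5166
t_2: node(2,0) S=49.8156 payoff=24.4744 vs cont=23.6667 → 24.4744 [stop]  node(2,1) S=61.8700 payoff=12.4200 vs cont=11.8782 → 12.4200 [stop]  node(2,2) S=76.8413 payoff=0.0000 vs cont=2.7583 → 2.7583 [wait]  ⇒ S*(2)=61.8700
t_1: node(1,0) S=55.5166 payoff=18.7734 vs cont=17.9657 → 18.7734 [stop]  node(1,1) S=68.9505 payoff=5.3395 vs cont=7.2815 → 7.2815 [wait]  ⇒ S*(1)=55.5166
t_0: node(0,0) S=61.8700 payoff=12.4200 vs cont=12.6180 → 12.6180 [wait]  ⇒ S*(0)=-

price = 12.6180
boundary = - 55.5166 61.8700 55.5166
tree:
12.6180
18.7734 7.2815
24.4744 12.4200 2.7583
29.5899 18.7734 5.8530 0.0000
34.1801 24.4744 12.4200 0.0000 0.0000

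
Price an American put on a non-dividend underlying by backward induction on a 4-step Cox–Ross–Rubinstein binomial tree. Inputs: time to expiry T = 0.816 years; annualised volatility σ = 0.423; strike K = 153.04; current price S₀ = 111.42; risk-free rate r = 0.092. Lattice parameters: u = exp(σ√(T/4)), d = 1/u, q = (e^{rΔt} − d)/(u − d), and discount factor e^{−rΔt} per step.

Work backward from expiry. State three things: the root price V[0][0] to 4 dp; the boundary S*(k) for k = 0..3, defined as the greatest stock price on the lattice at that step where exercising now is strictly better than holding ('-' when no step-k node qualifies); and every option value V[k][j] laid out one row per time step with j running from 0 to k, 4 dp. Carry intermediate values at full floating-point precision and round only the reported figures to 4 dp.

Δt=0.20400  u=1.21052  d=0.82609  q=0.50166  discount=0.98141
step 4 (expiry): payoffs max(K−S,0) = 101.1518 77.0046 41.6200 0.0000 0.0000
step 3: (k=3,j=0): S=62.8120, (K−S)⁺=90.2280, hold=87.3826 ⇒ V=90.2280 exercise | (k=3,j=1): S=92.0428, (K−S)⁺=60.9972, hold=58.1518 ⇒ V=60.9972 exercise | (k=3,j=2): S=134.8766, (K−S)⁺=18.1634, hold=20.3552 ⇒ V=20.3552 continue | (k=3,j=3): S=197.6441, (K−S)⁺=0.0000, hold=0.0000 ⇒ V=0.0000 continue  boundary S*=92.0428
step 2: (k=2,j=0): S=76.0354, (K−S)⁺=77.0046, hold=74.1591 ⇒ V=77.0046 exercise | (k=2,j=1): S=111.4200, (K−S)⁺=41.6200, hold=39.8536 ⇒ V=41.6200 exercise | (k=2,j=2): S=163.2715, (K−S)⁺=0.0000, hold=9.9552 ⇒ V=9.9552 continue  boundary S*=111.4200
step 1: (k=1,j=0): S=92.0428, (K−S)⁺=60.9972, hold=58.1518 ⇒ V=60.9972 exercise | (k=1,j=1): S=134.8766, (K−S)⁺=18.1634, hold=25.2565 ⇒ V=25.2565 continue  boundary S*=92.0428
step 0: (k=0,j=0): S=111.4200, (K−S)⁺=41.6200, hold=42.2667 ⇒ V=42.2667 continue  boundary S*=-

price = 42.2667
boundary = - 92.0428 111.4200 92.0428
tree:
42.2667
60.9972 25.2565
77.0046 41.6200 9.9552
90.2280 60.9972 20.3552 0.0000
101.1518 77.0046 41.6200 0.0000 0.0000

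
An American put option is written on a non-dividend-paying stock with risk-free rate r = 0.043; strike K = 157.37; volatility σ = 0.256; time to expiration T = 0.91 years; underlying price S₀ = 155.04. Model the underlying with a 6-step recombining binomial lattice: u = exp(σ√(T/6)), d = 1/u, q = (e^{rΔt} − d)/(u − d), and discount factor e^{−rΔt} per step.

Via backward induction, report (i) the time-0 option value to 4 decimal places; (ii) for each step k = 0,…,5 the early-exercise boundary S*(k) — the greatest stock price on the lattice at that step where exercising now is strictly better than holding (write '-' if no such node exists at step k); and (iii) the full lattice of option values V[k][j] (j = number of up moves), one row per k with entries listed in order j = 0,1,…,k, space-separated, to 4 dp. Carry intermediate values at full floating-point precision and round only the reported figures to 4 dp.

Δt=0.15167  u=1.10484  d=0.90511  q=0.50786  discount=0.99350
step 6 (expiry): payoffs max(K−S,0) = 72.1278 53.3178 30.3572 2.3300 0.0000 0.0000 0.0000
step 5: (k=5,j=0): S=94.1788, (K−S)⁺=63.1912, hold=62.1683 ⇒ V=63.1912 exercise | (k=5,j=1): S=114.9607, (K−S)⁺=42.4093, hold=41.3863 ⇒ V=42.4093 exercise | (k=5,j=2): S=140.3284, (K−S)⁺=17.0416, hold=16.0186 ⇒ V=17.0416 exercise | (k=5,j=3): S=171.2939, (K−S)⁺=0.0000, hold=1.1392 ⇒ V=1.1392 continue | (k=5,j=4): S=209.0924, (K−S)⁺=0.0000, hold=0.0000 ⇒ V=0.0000 continue | (k=5,j=5): S=255.2316, (K−S)⁺=0.0000, hold=0.0000 ⇒ V=0.0000 continue  boundary S*=140.3284
step 4: (k=4,j=0): S=104.0522, (K−S)⁺=53.3178, hold=52.2949 ⇒ V=53.3178 exercise | (k=4,j=1): S=127.0128, (K−S)⁺=30.3572, hold=29.3342 ⇒ V=30.3572 exercise | (k=4,j=2): S=155.0400, (K−S)⁺=2.3300, hold=8.9072 ⇒ V=8.9072 continue | (k=4,j=3): S=189.2518, (K−S)⁺=0.0000, hold=0.5570 ⇒ V=0.5570 continue | (k=4,j=4): S=231.0130, (K−S)⁺=0.0000, hold=0.0000 ⇒ V=0.0000 continue  boundary S*=127.0128
step 3: (k=3,j=0): S=114.9607, (K−S)⁺=42.4093, hold=41.3863 ⇒ V=42.4093 exercise | (k=3,j=1): S=140.3284, (K−S)⁺=17.0416, hold=19.3372 ⇒ V=19.3372 continue | (k=3,j=2): S=171.2939, (K−S)⁺=0.0000, hold=4.6362 ⇒ V=4.6362 continue | (k=3,j=3): S=209.0924, (K−S)⁺=0.0000, hold=0.2724 ⇒ V=0.2724 continue  boundary S*=114.9607
step 2: (k=2,j=0): S=127.0128, (K−S)⁺=30.3572, hold=30.4925 ⇒ V=30.4925 continue | (k=2,j=1): S=155.0400, (K−S)⁺=2.3300, hold=11.7940 ⇒ V=11.7940 continue | (k=2,j=2): S=189.2518, (K−S)⁺=0.0000, hold=2.4043 ⇒ V=2.4043 continue  boundary S*=-
step 1: (k=1,j=0): S=140.3284, (K−S)⁺=17.0416, hold=20.8599 ⇒ V=20.8599 continue | (k=1,j=1): S=171.2939, (K−S)⁺=0.0000, hold=6.9797 ⇒ V=6.9797 continue  boundary S*=-
step 0: (k=0,j=0): S=155.0400, (K−S)⁺=2.3300, hold=13.7210 ⇒ V=13.7210 continue  boundary S*=-

price = 13.7210
boundary = - - - 114.9607 127.0128 140.3284
tree:
13.7210
20.8599 6.9797
30.4925 11.7940 2.4043
42.4093 19.3372 4.6362 0.2724
53.3178 30.3572 8.9072 0.5570 0.0000
63.1912 42.4093 17.0416 1.1392 0.0000 0.0000
72.1278 53.3178 30.3572 2.3300 0.0000 0.0000 0.0000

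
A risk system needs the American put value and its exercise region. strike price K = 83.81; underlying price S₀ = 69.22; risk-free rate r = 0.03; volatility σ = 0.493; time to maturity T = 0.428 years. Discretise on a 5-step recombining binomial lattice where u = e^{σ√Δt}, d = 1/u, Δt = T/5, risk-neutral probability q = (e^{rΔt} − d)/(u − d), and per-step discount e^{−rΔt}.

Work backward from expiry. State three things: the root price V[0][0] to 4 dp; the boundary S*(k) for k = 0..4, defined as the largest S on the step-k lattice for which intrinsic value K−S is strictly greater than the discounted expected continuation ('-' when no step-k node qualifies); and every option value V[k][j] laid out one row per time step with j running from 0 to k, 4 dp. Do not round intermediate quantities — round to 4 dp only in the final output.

price = 18.1956
boundary = - - 51.8737 59.9224 69.2200
tree:
18.1956
24.6338 11.1180
31.9363 16.6277 5.0370
38.9040 23.8876 8.6256 1.0642
44.9357 31.9363 14.5900 2.0241 0.0000
50.1573 38.9040 23.8876 3.8498 0.0000 0.0000

Δt=0.08560  u=1.15516  d=0.86568  q=0.47289  discount=0.99744
step 5 (expiry): payoffs max(K−S,0) = 50.1573 38.9040 23.8876 3.8498 0.0000 0.0000
step 4: (k=4,j=0): S=38.8743, (K−S)⁺=44.9357, hold=44.7208 ⇒ V=44.9357 exercise | (k=4,j=1): S=51.8737, (K−S)⁺=31.9363, hold=31.7214 ⇒ V=31.9363 exercise | (k=4,j=2): S=69.2200, (K−S)⁺=14.5900, hold=14.3751 ⇒ V=14.5900 exercise | (k=4,j=3): S=92.3669, (K−S)⁺=0.0000, hold=2.0241 ⇒ V=2.0241 continue | (k=4,j=4): S=123.2540, (K−S)⁺=0.0000, hold=0.0000 ⇒ V=0.0000 continue  boundary S*=69.2200
step 3: (k=3,j=0): S=44.9060, (K−S)⁺=38.9040, hold=38.6890 ⇒ V=38.9040 exercise | (k=3,j=1): S=59.9224, (K−S)⁺=23.8876, hold=23.6726 ⇒ V=23.8876 exercise | (k=3,j=2): S=79.9602, (K−S)⁺=3.8498, hold=8.6256 ⇒ V=8.6256 continue | (k=3,j=3): S=106.6986, (K−S)⁺=0.0000, hold=1.0642 ⇒ V=1.0642 continue  boundary S*=59.9224
step 2: (k=2,j=0): S=51.8737, (K−S)⁺=31.9363, hold=31.7214 ⇒ V=31.9363 exercise | (k=2,j=1): S=69.2200, (K−S)⁺=14.5900, hold=16.6277 ⇒ V=16.6277 continue | (k=2,j=2): S=92.3669, (K−S)⁺=0.0000, hold=5.0370 ⇒ V=5.0370 continue  boundary S*=51.8737
step 1: (k=1,j=0): S=59.9224, (K−S)⁺=23.8876, hold=24.6338 ⇒ V=24.6338 continue | (k=1,j=1): S=79.9602, (K−S)⁺=3.8498, hold=11.1180 ⇒ V=11.1180 continue  boundary S*=-
step 0: (k=0,j=0): S=69.2200, (K−S)⁺=14.5900, hold=18.1956 ⇒ V=18.1956 continue  boundary S*=-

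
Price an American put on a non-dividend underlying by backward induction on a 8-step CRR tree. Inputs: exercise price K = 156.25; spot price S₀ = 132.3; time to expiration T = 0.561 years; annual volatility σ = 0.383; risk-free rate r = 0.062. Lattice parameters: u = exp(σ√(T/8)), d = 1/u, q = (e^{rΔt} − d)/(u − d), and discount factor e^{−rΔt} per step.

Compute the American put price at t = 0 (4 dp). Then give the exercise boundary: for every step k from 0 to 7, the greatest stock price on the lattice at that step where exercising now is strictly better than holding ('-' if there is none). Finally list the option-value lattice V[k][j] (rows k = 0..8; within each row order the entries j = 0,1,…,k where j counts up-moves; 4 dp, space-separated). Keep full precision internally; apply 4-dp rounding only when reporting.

price = 28.4166
boundary = - - 108.0103 97.5928 108.0103 119.5398 108.0103 119.5398
tree:
28.4166
37.6455 19.2926
48.2397 27.2158 11.4145
58.6572 37.0073 17.5098 5.3239
68.0699 48.2397 25.9237 9.1177 1.5174
76.5748 58.6572 36.7102 15.1958 3.0245 0.0000
84.2594 68.0699 48.2397 24.3530 6.0284 0.0000 0.0000
91.2028 76.5748 58.6572 36.7102 12.0158 0.0000 0.0000 0.0000
97.4765 84.2594 68.0699 48.2397 23.9500 0.0000 0.0000 0.0000 0.0000

Δt=0.07013, u=1.10674, d=0.90355, q=0.49611, disc=e^(-rΔt)=0.99566
k=8 terminal: V=max(K-S,0) → 97.4765 84.2594 68.0699 48.2397 23.9500 0.0000 0.0000 0.0000 0.0000
k=7: j=0 S=65.0472 intr=91.2028 cont=90.5249 V=91.2028[EX]; j=1 S=79.6752 intr=76.5748 cont=75.8969 V=76.5748[EX]; j=2 S=97.5928 intr=58.6572 cont=57.9793 V=58.6572[EX]; j=3 S=119.5398 intr=36.7102 cont=36.0323 V=36.7102[EX]; j=4 S=146.4223 intr=9.8277 cont=12.0158 V=12.0158[hold]; j=5 S=179.3502 intr=0.0000 cont=0.0000 V=0.0000[hold]; j=6 S=219.6830 intr=0.0000 cont=0.0000 V=0.0000[hold]; j=7 S=269.0860 intr=0.0000 cont=0.0000 V=0.0000[hold]  S*(7)=119.5398
k=6: j=0 S=71.9906 intr=84.2594 cont=83.5815 V=84.2594[EX]; j=1 S=88.1801 intr=68.0699 cont=67.3920 V=68.0699[EX]; j=2 S=108.0103 intr=48.2397 cont=47.5618 V=48.2397[EX]; j=3 S=132.3000 intr=23.9500 cont=24.3530 V=24.3530[hold]; j=4 S=162.0520 intr=0.0000 cont=6.0284 V=6.0284[hold]; j=5 S=198.4948 intr=0.0000 cont=0.0000 V=0.0000[hold]; j=6 S=243.1329 intr=0.0000 cont=0.0000 V=0.0000[hold]  S*(6)=108.0103
k=5: j=0 S=79.6752 intr=76.5748 cont=75.8969 V=76.5748[EX]; j=1 S=97.5928 intr=58.6572 cont=57.9793 V=58.6572[EX]; j=2 S=119.5398 intr=36.7102 cont=36.2314 V=36.7102[EX]; j=3 S=146.4223 intr=9.8277 cont=15.1958 V=15.1958[hold]; j=4 S=179.3502 intr=0.0000 cont=3.0245 V=3.0245[hold]; j=5 S=219.6830 intr=0.0000 cont=0.0000 V=0.0000[hold]  S*(5)=119.5398
k=4: j=0 S=88.1801 intr=68.0699 cont=67.3920 V=68.0699[EX]; j=1 S=108.0103 intr=48.2397 cont=47.5618 V=48.2397[EX]; j=2 S=132.3000 intr=23.9500 cont=25.9237 V=25.9237[hold]; j=3 S=162.0520 intr=0.0000 cont=9.1177 V=9.1177[hold]; j=4 S=198.4948 intr=0.0000 cont=1.5174 V=1.5174[hold]  S*(4)=108.0103
k=3: j=0 S=97.5928 intr=58.6572 cont=57.9793 V=58.6572[EX]; j=1 S=119.5398 intr=36.7102 cont=37.0073 V=37.0073[hold]; j=2 S=146.4223 intr=9.8277 cont=17.5098 V=17.5098[hold]; j=3 S=179.3502 intr=0.0000 cont=5.3239 V=5.3239[hold]  S*(3)=97.5928
k=2: j=0 S=108.0103 intr=48.2397 cont=47.7086 V=48.2397[EX]; j=1 S=132.3000 intr=23.9500 cont=27.2158 V=27.2158[hold]; j=2 S=162.0520 intr=0.0000 cont=11.4145 V=11.4145[hold]  S*(2)=108.0103
k=1: j=0 S=119.5398 intr=36.7102 cont=37.6455 V=37.6455[hold]; j=1 S=146.4223 intr=9.8277 cont=19.2926 V=19.2926[hold]  S*(1)=-
k=0: j=0 S=132.3000 intr=23.9500 cont=28.4166 V=28.4166[hold]  S*(0)=-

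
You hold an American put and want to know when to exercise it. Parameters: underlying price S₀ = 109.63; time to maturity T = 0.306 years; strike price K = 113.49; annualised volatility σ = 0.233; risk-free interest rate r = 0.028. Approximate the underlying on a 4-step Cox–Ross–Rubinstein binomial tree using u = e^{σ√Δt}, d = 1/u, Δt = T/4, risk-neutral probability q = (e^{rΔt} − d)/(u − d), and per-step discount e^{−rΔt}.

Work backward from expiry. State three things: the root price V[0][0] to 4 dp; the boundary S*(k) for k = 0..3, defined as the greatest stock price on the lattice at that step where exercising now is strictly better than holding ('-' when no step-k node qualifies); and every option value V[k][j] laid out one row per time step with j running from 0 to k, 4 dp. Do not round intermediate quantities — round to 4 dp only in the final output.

price = 7.6254
boundary = - - 96.3726 102.7878
tree:
7.6254
11.6755 3.6164
17.1174 6.2950 0.9589
23.1322 10.7022 1.9239 0.0000
28.7716 17.1174 3.8600 0.0000 0.0000

Δt=0.07650  u=1.06657  d=0.93759  q=0.50052  discount=0.99786
step 4 (expiry): payoffs max(K−S,0) = 28.7716 17.1174 3.8600 0.0000 0.0000
step 3: (k=3,j=0): S=90.3578, (K−S)⁺=23.1322, hold=22.8894 ⇒ V=23.1322 exercise | (k=3,j=1): S=102.7878, (K−S)⁺=10.7022, hold=10.4594 ⇒ V=10.7022 exercise | (k=3,j=2): S=116.9277, (K−S)⁺=0.0000, hold=1.9239 ⇒ V=1.9239 continue | (k=3,j=3): S=133.0127, (K−S)⁺=0.0000, hold=0.0000 ⇒ V=0.0000 continue  boundary S*=102.7878
step 2: (k=2,j=0): S=96.3726, (K−S)⁺=17.1174, hold=16.8746 ⇒ V=17.1174 exercise | (k=2,j=1): S=109.6300, (K−S)⁺=3.8600, hold=6.2950 ⇒ V=6.2950 continue | (k=2,j=2): S=124.7112, (K−S)⁺=0.0000, hold=0.9589 ⇒ V=0.9589 continue  boundary S*=96.3726
step 1: (k=1,j=0): S=102.7878, (K−S)⁺=10.7022, hold=11.6755 ⇒ V=11.6755 continue | (k=1,j=1): S=116.9277, (K−S)⁺=0.0000, hold=3.6164 ⇒ V=3.6164 continue  boundary S*=-
step 0: (k=0,j=0): S=109.6300, (K−S)⁺=3.8600, hold=7.6254 ⇒ V=7.6254 continue  boundary S*=-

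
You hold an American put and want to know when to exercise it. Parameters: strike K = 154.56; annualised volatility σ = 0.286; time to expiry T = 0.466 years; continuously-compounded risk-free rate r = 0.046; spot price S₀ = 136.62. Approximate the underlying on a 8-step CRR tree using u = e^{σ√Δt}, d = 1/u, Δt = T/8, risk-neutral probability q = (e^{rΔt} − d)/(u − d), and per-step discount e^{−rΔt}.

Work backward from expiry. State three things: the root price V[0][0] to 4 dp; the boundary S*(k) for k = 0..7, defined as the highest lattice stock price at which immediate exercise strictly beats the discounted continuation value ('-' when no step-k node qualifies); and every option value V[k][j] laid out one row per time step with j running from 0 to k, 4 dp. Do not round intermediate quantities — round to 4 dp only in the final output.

params: Δt=0.05825 u=1.07146 d=0.93330 q=0.50217 e^(-rΔt)=0.99732
t_8 payoffs: 75.9111 64.2682 50.9018 35.5567 17.9400 0.0000 0.0000 0.0000 0.0000
t_7: node(7,0) S=84.2695 payoff=70.2905 vs cont=69.8769 → 70.2905 [stop]  node(7,1) S=96.7444 payoff=57.8156 vs cont=57.4020 → 57.8156 [stop]  node(7,2) S=111.0660 payoff=43.4940 vs cont=43.0804 → 43.4940 [stop]  node(7,3) S=127.5077 payoff=27.0523 vs cont=26.6387 → 27.0523 [stop]  node(7,4) S=146.3835 payoff=8.1765 vs cont=8.9072 → 8.9072 [wait]  node(7,5) S=168.0534 payoff=0.0000 vs cont=0.0000 → 0.0000 [wait]  node(7,6) S=192.9313 payoff=0.0000 vs cont=0.0000 → 0.0000 [wait]  node(7,7) S=221.4921 payoff=0.0000 vs cont=0.0000 → 0.0000 [wait]  ⇒ S*(7)=127.5077
t_6: node(6,0) S=90.2918 payoff=64.2682 vs cont=63.8547 → 64.2682 [stop]  node(6,1) S=103.6582 payoff=50.9018 vs cont=50.4883 → 50.9018 [stop]  node(6,2) S=119.0033 payoff=35.5567 vs cont=35.1431 → 35.5567 [stop]  node(6,3) S=136.6200 payoff=17.9400 vs cont=17.8923 → 17.9400 [stop]  node(6,4) S=156.8446 payoff=0.0000 vs cont=4.4224 → 4.4224 [wait]  node(6,5) S=180.0632 payoff=0.0000 vs cont=0.0000 → 0.0000 [wait]  node(6,6) S=206.7190 payoff=0.0000 vs cont=0.0000 → 0.0000 [wait]  ⇒ S*(6)=136.6200
t_5: node(5,0) S=96.7444 payoff=57.8156 vs cont=57.4020 → 57.8156 [stop]  node(5,1) S=111.0660 payoff=43.4940 vs cont=43.0804 → 43.4940 [stop]  node(5,2) S=127.5077 payoff=27.0523 vs cont=26.6387 → 27.0523 [stop]  node(5,3) S=146.3835 payoff=8.1765 vs cont=11.1220 → 11.1220 [wait]  node(5,4) S=168.0534 payoff=0.0000 vs cont=2.1957 → 2.1957 [wait]  node(5,5) S=192.9313 payoff=0.0000 vs cont=0.0000 → 0.0000 [wait]  ⇒ S*(5)=127.5077
t_4: node(4,0) S=103.6582 payoff=50.9018 vs cont=50.4883 → 50.9018 [stop]  node(4,1) S=119.0033 payoff=35.5567 vs cont=35.1431 → 35.5567 [stop]  node(4,2) S=136.6200 payoff=17.9400 vs cont=19.0016 → 19.0016 [wait]  node(4,3) S=156.8446 payoff=0.0000 vs cont=6.6217 → 6.6217 [wait]  node(4,4) S=180.0632 payoff=0.0000 vs cont=1.0902 → 1.0902 [wait]  ⇒ S*(4)=119.0033
t_3: node(3,0) S=111.0660 payoff=43.4940 vs cont=43.0804 → 43.4940 [stop]  node(3,1) S=127.5077 payoff=27.0523 vs cont=27.1703 → 27.1703 [wait]  node(3,2) S=146.3835 payoff=8.1765 vs cont=12.7506 → 12.7506 [wait]  node(3,3) S=168.0534 payoff=0.0000 vs cont=3.8337 → 3.8337 [wait]  ⇒ S*(3)=111.0660
t_2: node(2,0) S=119.0033 payoff=35.5567 vs cont=35.2023 → 35.5567 [stop]  node(2,1) S=136.6200 payoff=17.9400 vs cont=19.8758 → 19.8758 [wait]  node(2,2) S=156.8446 payoff=0.0000 vs cont=8.2506 → 8.2506 [wait]  ⇒ S*(2)=119.0033
t_1: node(1,0) S=127.5077 payoff=27.0523 vs cont=27.6082 → 27.6082 [wait]  node(1,1) S=146.3835 payoff=8.1765 vs cont=14.0004 → 14.0004 [wait]  ⇒ S*(1)=-
t_0: node(0,0) S=136.6200 payoff=17.9400 vs cont=20.7192 → 20.7192 [wait]  ⇒ S*(0)=-

price = 20.7192
boundary = - - 119.0033 111.0660 119.0033 127.5077 136.6200 127.5077
tree:
20.7192
27.6082 14.0004
35.5567 19.8758 8.2506
43.4940 27.1703 12.7506 3.8337
50.9018 35.5567 19.0016 6.6217 1.0902
57.8156 43.4940 27.0523 11.1220 2.1957 0.0000
64.2682 50.9018 35.5567 17.9400 4.4224 0.0000 0.0000
70.2905 57.8156 43.4940 27.0523 8.9072 0.0000 0.0000 0.0000
75.9111 64.2682 50.9018 35.5567 17.9400 0.0000 0.0000 0.0000 0.0000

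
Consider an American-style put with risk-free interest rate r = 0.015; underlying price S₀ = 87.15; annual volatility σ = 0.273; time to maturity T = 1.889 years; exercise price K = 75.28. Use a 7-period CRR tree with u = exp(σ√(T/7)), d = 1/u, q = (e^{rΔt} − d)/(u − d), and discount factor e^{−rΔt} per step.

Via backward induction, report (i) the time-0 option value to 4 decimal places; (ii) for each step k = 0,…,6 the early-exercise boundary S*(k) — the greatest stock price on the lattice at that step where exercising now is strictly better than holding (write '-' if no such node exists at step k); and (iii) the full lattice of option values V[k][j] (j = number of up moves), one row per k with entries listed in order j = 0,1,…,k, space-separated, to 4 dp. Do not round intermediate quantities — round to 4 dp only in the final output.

price = 6.0080
boundary = - - - - 49.4203 56.9503 65.6276
tree:
6.0080
9.1250 2.6667
13.4511 4.4941 0.7005
19.0991 7.4184 1.3497 0.0000
25.8597 11.9032 2.6004 0.0000 0.0000
32.3941 18.3297 5.0100 0.0000 0.0000 0.0000
38.0645 25.8597 9.6524 0.0000 0.0000 0.0000 0.0000
42.9851 32.3941 18.3297 0.0000 0.0000 0.0000 0.0000 0.0000

params: Δt=0.26986 u=1.15237 d=0.86778 q=0.47886 e^(-rΔt)=0.99596
t_7 payoffs: 42.9851 32.3941 18.3297 0.0000 0.0000 0.0000 0.0000 0.0000
t_6: node(6,0) S=37.2155 payoff=38.0645 vs cont=37.7604 → 38.0645 [stop]  node(6,1) S=49.4203 payoff=25.8597 vs cont=25.5556 → 25.8597 [stop]  node(6,2) S=65.6276 payoff=9.6524 vs cont=9.5138 → 9.6524 [stop]  node(6,3) S=87.1500 payoff=0.0000 vs cont=0.0000 → 0.0000 [wait]  node(6,4) S=115.7307 payoff=0.0000 vs cont=0.0000 → 0.0000 [wait]  node(6,5) S=153.6843 payoff=0.0000 vs cont=0.0000 → 0.0000 [wait]  node(6,6) S=204.0847 payoff=0.0000 vs cont=0.0000 → 0.0000 [wait]  ⇒ S*(6)=65.6276
t_5: node(5,0) S=42.8859 payoff=32.3941 vs cont=32.0900 → 32.3941 [stop]  node(5,1) S=56.9503 payoff=18.3297 vs cont=18.0256 → 18.3297 [stop]  node(5,2) S=75.6270 payoff=0.0000 vs cont=5.0100 → 5.0100 [wait]  node(5,3) S=100.4287 payoff=0.0000 vs cont=0.0000 → 0.0000 [wait]  node(5,4) S=133.3641 payoff=0.0000 vs cont=0.0000 → 0.0000 [wait]  node(5,5) S=177.1006 payoff=0.0000 vs cont=0.0000 → 0.0000 [wait]  ⇒ S*(5)=56.9503
t_4: node(4,0) S=49.4203 payoff=25.8597 vs cont=25.5556 → 25.8597 [stop]  node(4,1) S=65.6276 payoff=9.6524 vs cont=11.9032 → 11.9032 [wait]  node(4,2) S=87.1500 payoff=0.0000 vs cont=2.6004 → 2.6004 [wait]  node(4,3) S=115.7307 payoff=0.0000 vs cont=0.0000 → 0.0000 [wait]  node(4,4) S=153.6843 payoff=0.0000 vs cont=0.0000 → 0.0000 [wait]  ⇒ S*(4)=49.4203
t_3: node(3,0) S=56.9503 payoff=18.3297 vs cont=19.0991 → 19.0991 [wait]  node(3,1) S=75.6270 payoff=0.0000 vs cont=7.4184 → 7.4184 [wait]  node(3,2) S=100.4287 payoff=0.0000 vs cont=1.3497 → 1.3497 [wait]  node(3,3) S=133.3641 payoff=0.0000 vs cont=0.0000 → 0.0000 [wait]  ⇒ S*(3)=-
t_2: node(2,0) S=65.6276 payoff=9.6524 vs cont=13.4511 → 13.4511 [wait]  node(2,1) S=87.1500 payoff=0.0000 vs cont=4.4941 → 4.4941 [wait]  node(2,2) S=115.7307 payoff=0.0000 vs cont=0.7005 → 0.7005 [wait]  ⇒ S*(2)=-
t_1: node(1,0) S=75.6270 payoff=0.0000 vs cont=9.1250 → 9.1250 [wait]  node(1,1) S=100.4287 payoff=0.0000 vs cont=2.6667 → 2.6667 [wait]  ⇒ S*(1)=-
t_0: node(0,0) S=87.1500 payoff=0.0000 vs cont=6.0080 → 6.0080 [wait]  ⇒ S*(0)=-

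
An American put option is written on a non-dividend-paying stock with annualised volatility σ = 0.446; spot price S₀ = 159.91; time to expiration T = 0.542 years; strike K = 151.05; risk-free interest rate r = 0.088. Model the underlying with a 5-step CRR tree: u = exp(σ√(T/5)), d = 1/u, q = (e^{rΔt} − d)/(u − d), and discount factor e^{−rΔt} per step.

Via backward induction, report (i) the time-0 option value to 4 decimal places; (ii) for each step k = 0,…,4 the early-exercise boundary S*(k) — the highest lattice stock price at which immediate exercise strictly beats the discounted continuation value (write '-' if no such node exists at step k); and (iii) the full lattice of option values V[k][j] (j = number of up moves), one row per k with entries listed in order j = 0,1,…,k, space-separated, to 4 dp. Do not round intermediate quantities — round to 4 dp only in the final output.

Δt=0.10840  u=1.15817  d=0.86343  q=0.49588  discount=0.99051
step 5 (expiry): payoffs max(K−S,0) = 74.3116 48.1162 12.9788 0.0000 0.0000 0.0000
step 4: (k=4,j=0): S=88.8762, (K−S)⁺=62.1738, hold=60.7398 ⇒ V=62.1738 exercise | (k=4,j=1): S=119.2149, (K−S)⁺=31.8351, hold=30.4011 ⇒ V=31.8351 exercise | (k=4,j=2): S=159.9100, (K−S)⁺=0.0000, hold=6.4808 ⇒ V=6.4808 continue | (k=4,j=3): S=214.4968, (K−S)⁺=0.0000, hold=0.0000 ⇒ V=0.0000 continue | (k=4,j=4): S=287.7172, (K−S)⁺=0.0000, hold=0.0000 ⇒ V=0.0000 continue  boundary S*=119.2149
step 3: (k=3,j=0): S=102.9338, (K−S)⁺=48.1162, hold=46.6822 ⇒ V=48.1162 exercise | (k=3,j=1): S=138.0712, (K−S)⁺=12.9788, hold=19.0797 ⇒ V=19.0797 continue | (k=3,j=2): S=185.2031, (K−S)⁺=0.0000, hold=3.2361 ⇒ V=3.2361 continue | (k=3,j=3): S=248.4238, (K−S)⁺=0.0000, hold=0.0000 ⇒ V=0.0000 continue  boundary S*=102.9338
step 2: (k=2,j=0): S=119.2149, (K−S)⁺=31.8351, hold=33.3976 ⇒ V=33.3976 continue | (k=2,j=1): S=159.9100, (K−S)⁺=0.0000, hold=11.1167 ⇒ V=11.1167 continue | (k=2,j=2): S=214.4968, (K−S)⁺=0.0000, hold=1.6159 ⇒ V=1.6159 continue  boundary S*=-
step 1: (k=1,j=0): S=138.0712, (K−S)⁺=12.9788, hold=22.1369 ⇒ V=22.1369 continue | (k=1,j=1): S=185.2031, (K−S)⁺=0.0000, hold=6.3447 ⇒ V=6.3447 continue  boundary S*=-
step 0: (k=0,j=0): S=159.9100, (K−S)⁺=0.0000, hold=14.1701 ⇒ V=14.1701 continue  boundary S*=-

price = 14.1701
boundary = - - - 102.9338 119.2149
tree:
14.1701
22.1369 6.3447
33.3976 11.1167 1.6159
48.1162 19.0797 3.2361 0.0000
62.1738 31.8351 6.4808 0.0000 0.0000
74.3116 48.1162 12.9788 0.0000 0.0000 0.0000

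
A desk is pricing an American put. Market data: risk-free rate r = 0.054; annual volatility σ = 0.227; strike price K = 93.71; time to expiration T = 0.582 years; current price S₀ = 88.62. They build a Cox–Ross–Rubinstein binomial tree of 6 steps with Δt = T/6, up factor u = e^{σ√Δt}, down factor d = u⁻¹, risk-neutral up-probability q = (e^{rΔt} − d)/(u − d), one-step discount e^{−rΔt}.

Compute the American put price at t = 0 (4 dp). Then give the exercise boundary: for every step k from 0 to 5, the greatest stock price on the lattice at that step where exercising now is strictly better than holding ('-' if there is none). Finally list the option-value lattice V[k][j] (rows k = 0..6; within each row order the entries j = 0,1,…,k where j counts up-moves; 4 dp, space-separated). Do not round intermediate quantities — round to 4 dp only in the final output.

price = 8.0426
boundary = - - 76.9349 71.6836 76.9349 82.5710
tree:
8.0426
11.8410 4.6099
16.7751 7.3961 2.0789
22.0264 11.4205 3.7477 0.5561
26.9194 16.7751 6.5823 1.1632 0.0000
31.4783 22.0264 11.1390 2.4333 0.0000 0.0000
35.7261 26.9194 16.7751 5.0900 0.0000 0.0000 0.0000

Δt=0.09700, u=1.07326, d=0.93174, q=0.51944, disc=e^(-rΔt)=0.99478
k=6 terminal: V=max(K-S,0) → 35.7261 26.9194 16.7751 5.0900 0.0000 0.0000 0.0000
k=5: j=0 S=62.2317 intr=31.4783 cont=30.9888 V=31.4783[EX]; j=1 S=71.6836 intr=22.0264 cont=21.5369 V=22.0264[EX]; j=2 S=82.5710 intr=11.1390 cont=10.6494 V=11.1390[EX]; j=3 S=95.1121 intr=0.0000 cont=2.4333 V=2.4333[hold]; j=4 S=109.5580 intr=0.0000 cont=0.0000 V=0.0000[hold]; j=5 S=126.1979 intr=0.0000 cont=0.0000 V=0.0000[hold]  S*(5)=82.5710
k=4: j=0 S=66.7906 intr=26.9194 cont=26.4298 V=26.9194[EX]; j=1 S=76.9349 intr=16.7751 cont=16.2855 V=16.7751[EX]; j=2 S=88.6200 intr=5.0900 cont=6.5823 V=6.5823[hold]; j=3 S=102.0798 intr=0.0000 cont=1.1632 V=1.1632[hold]; j=4 S=117.5840 intr=0.0000 cont=0.0000 V=0.0000[hold]  S*(4)=76.9349
k=3: j=0 S=71.6836 intr=22.0264 cont=21.5369 V=22.0264[EX]; j=1 S=82.5710 intr=11.1390 cont=11.4205 V=11.4205[hold]; j=2 S=95.1121 intr=0.0000 cont=3.7477 V=3.7477[hold]; j=3 S=109.5580 intr=0.0000 cont=0.5561 V=0.5561[hold]  S*(3)=71.6836
k=2: j=0 S=76.9349 intr=16.7751 cont=16.4310 V=16.7751[EX]; j=1 S=88.6200 intr=5.0900 cont=7.3961 V=7.3961[hold]; j=2 S=102.0798 intr=0.0000 cont=2.0789 V=2.0789[hold]  S*(2)=76.9349
k=1: j=0 S=82.5710 intr=11.1390 cont=11.8410 V=11.8410[hold]; j=1 S=95.1121 intr=0.0000 cont=4.6099 V=4.6099[hold]  S*(1)=-
k=0: j=0 S=88.6200 intr=5.0900 cont=8.0426 V=8.0426[hold]  S*(0)=-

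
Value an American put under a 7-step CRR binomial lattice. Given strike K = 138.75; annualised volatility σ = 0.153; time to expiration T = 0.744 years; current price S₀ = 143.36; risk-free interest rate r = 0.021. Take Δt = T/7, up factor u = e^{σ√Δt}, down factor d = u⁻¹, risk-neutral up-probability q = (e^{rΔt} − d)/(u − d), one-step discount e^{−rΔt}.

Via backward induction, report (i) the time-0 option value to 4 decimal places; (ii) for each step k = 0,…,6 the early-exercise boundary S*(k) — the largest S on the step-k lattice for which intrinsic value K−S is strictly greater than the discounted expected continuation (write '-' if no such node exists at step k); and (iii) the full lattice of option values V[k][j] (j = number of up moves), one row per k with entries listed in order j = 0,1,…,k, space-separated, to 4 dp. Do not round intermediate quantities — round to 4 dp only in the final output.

params: Δt=0.10629 u=1.05115 d=0.95134 q=0.50992 e^(-rΔt)=0.99777
t_7 payoffs: 37.6412 27.0343 15.3146 2.3654 0.0000 0.0000 0.0000 0.0000
t_6: node(6,0) S=106.2800 payoff=32.4700 vs cont=32.1606 → 32.4700 [stop]  node(6,1) S=117.4295 payoff=21.3205 vs cont=21.0112 → 21.3205 [stop]  node(6,2) S=129.7486 payoff=9.0014 vs cont=8.6921 → 9.0014 [stop]  node(6,3) S=143.3600 payoff=0.0000 vs cont=1.1567 → 1.1567 [wait]  node(6,4) S=158.3994 payoff=0.0000 vs cont=0.0000 → 0.0000 [wait]  node(6,5) S=175.0165 payoff=0.0000 vs cont=0.0000 → 0.0000 [wait]  node(6,6) S=193.3768 payoff=0.0000 vs cont=0.0000 → 0.0000 [wait]  ⇒ S*(6)=129.7486
t_5: node(5,0) S=111.7157 payoff=27.0343 vs cont=26.7249 → 27.0343 [stop]  node(5,1) S=123.4354 payoff=15.3146 vs cont=15.0052 → 15.3146 [stop]  node(5,2) S=136.3846 payoff=2.3654 vs cont=4.9901 → 4.9901 [wait]  node(5,3) S=150.6922 payoff=0.0000 vs cont=0.5656 → 0.5656 [wait]  node(5,4) S=166.5007 payoff=0.0000 vs cont=0.0000 → 0.0000 [wait]  node(5,5) S=183.9677 payoff=0.0000 vs cont=0.0000 → 0.0000 [wait]  ⇒ S*(5)=123.4354
t_4: node(4,0) S=117.4295 payoff=21.3205 vs cont=21.0112 → 21.3205 [stop]  node(4,1) S=129.7486 payoff=9.0014 vs cont=10.0275 → 10.0275 [wait]  node(4,2) S=143.3600 payoff=0.0000 vs cont=2.7278 → 2.7278 [wait]  node(4,3) S=158.3994 payoff=0.0000 vs cont=0.2766 → 0.2766 [wait]  node(4,4) S=175.0165 payoff=0.0000 vs cont=0.0000 → 0.0000 [wait]  ⇒ S*(4)=117.4295
t_3: node(3,0) S=123.4354 payoff=15.3146 vs cont=15.5273 → 15.5273 [wait]  node(3,1) S=136.3846 payoff=2.3654 vs cont=6.2912 → 6.2912 [wait]  node(3,2) S=150.6922 payoff=0.0000 vs cont=1.4746 → 1.4746 [wait]  node(3,3) S=166.5007 payoff=0.0000 vs cont=0.1352 → 0.1352 [wait]  ⇒ S*(3)=-
t_2: node(2,0) S=129.7486 payoff=9.0014 vs cont=10.7935 → 10.7935 [wait]  node(2,1) S=143.3600 payoff=0.0000 vs cont=3.8265 → 3.8265 [wait]  node(2,2) S=158.3994 payoff=0.0000 vs cont=0.7899 → 0.7899 [wait]  ⇒ S*(2)=-
t_1: node(1,0) S=136.3846 payoff=2.3654 vs cont=7.2247 → 7.2247 [wait]  node(1,1) S=150.6922 payoff=0.0000 vs cont=2.2730 → 2.2730 [wait]  ⇒ S*(1)=-
t_0: node(0,0) S=143.3600 payoff=0.0000 vs cont=4.6893 → 4.6893 [wait]  ⇒ S*(0)=-

price = 4.6893
boundary = - - - - 117.4295 123.4354 129.7486
tree:
4.6893
7.2247 2.2730
10.7935 3.8265 0.7899
15.5273 6.2912 1.4746 0.1352
21.3205 10.0275 2.7278 0.2766 0.0000
27.0343 15.3146 4.9901 0.5656 0.0000 0.0000
32.4700 21.3205 9.0014 1.1567 0.0000 0.0000 0.0000
37.6412 27.0343 15.3146 2.3654 0.0000 0.0000 0.0000 0.0000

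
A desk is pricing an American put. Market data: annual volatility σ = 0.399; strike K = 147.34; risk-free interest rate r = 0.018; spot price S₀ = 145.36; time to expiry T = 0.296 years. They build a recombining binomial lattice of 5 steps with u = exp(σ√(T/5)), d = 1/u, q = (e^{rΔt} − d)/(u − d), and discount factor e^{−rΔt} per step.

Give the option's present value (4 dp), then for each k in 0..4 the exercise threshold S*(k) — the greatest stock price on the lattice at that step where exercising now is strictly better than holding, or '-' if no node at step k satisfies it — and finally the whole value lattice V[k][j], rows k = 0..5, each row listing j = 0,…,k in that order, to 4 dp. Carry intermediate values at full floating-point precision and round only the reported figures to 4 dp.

price = 13.9096
boundary = - - - 108.6325 119.7075
tree:
13.9096
20.4017 6.9419
28.7902 11.4041 2.1471
38.7075 18.1630 4.1432 0.0000
48.7579 27.6325 7.9952 0.0000 0.0000
57.8784 38.7075 15.4283 0.0000 0.0000 0.0000

Δt=0.05920, u=1.10195, d=0.90748, q=0.48123, disc=e^(-rΔt)=0.99893
k=5 terminal: V=max(K-S,0) → 57.8784 38.7075 15.4283 0.0000 0.0000 0.0000
k=4: j=0 S=98.5821 intr=48.7579 cont=48.6010 V=48.7579[EX]; j=1 S=119.7075 intr=27.6325 cont=27.4755 V=27.6325[EX]; j=2 S=145.3600 intr=1.9800 cont=7.9952 V=7.9952[hold]; j=3 S=176.5096 intr=0.0000 cont=0.0000 V=0.0000[hold]; j=4 S=214.3343 intr=0.0000 cont=0.0000 V=0.0000[hold]  S*(4)=119.7075
k=3: j=0 S=108.6325 intr=38.7075 cont=38.5506 V=38.7075[EX]; j=1 S=131.9117 intr=15.4283 cont=18.1630 V=18.1630[hold]; j=2 S=160.1794 intr=0.0000 cont=4.1432 V=4.1432[hold]; j=3 S=194.5047 intr=0.0000 cont=0.0000 V=0.0000[hold]  S*(3)=108.6325
k=2: j=0 S=119.7075 intr=27.6325 cont=28.7902 V=28.7902[hold]; j=1 S=145.3600 intr=1.9800 cont=11.4041 V=11.4041[hold]; j=2 S=176.5096 intr=0.0000 cont=2.1471 V=2.1471[hold]  S*(2)=-
k=1: j=0 S=131.9117 intr=15.4283 cont=20.4017 V=20.4017[hold]; j=1 S=160.1794 intr=0.0000 cont=6.9419 V=6.9419[hold]  S*(1)=-
k=0: j=0 S=145.3600 intr=1.9800 cont=13.9096 V=13.9096[hold]  S*(0)=-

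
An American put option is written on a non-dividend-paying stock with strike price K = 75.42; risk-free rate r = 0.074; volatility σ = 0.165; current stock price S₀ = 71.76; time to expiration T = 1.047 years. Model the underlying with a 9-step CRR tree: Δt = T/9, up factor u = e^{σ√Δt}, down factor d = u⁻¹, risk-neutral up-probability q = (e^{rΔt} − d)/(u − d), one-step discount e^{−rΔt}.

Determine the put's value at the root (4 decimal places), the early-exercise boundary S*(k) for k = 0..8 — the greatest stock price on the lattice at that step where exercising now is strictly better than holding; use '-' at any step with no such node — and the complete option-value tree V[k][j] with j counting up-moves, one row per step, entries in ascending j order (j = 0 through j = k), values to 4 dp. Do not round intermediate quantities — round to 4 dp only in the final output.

Δt=0.11633, u=1.05789, d=0.94528, q=0.56271, disc=e^(-rΔt)=0.99143
k=9 terminal: V=max(K-S,0) → 32.1773 27.0256 21.2602 14.8079 7.5869 0.0000 0.0000 0.0000 0.0000 0.0000
k=8: j=0 S=45.7461 intr=29.6739 cont=29.0274 V=29.6739[EX]; j=1 S=51.1960 intr=24.2240 cont=23.5775 V=24.2240[EX]; j=2 S=57.2952 intr=18.1248 cont=17.4783 V=18.1248[EX]; j=3 S=64.1210 intr=11.2990 cont=10.6525 V=11.2990[EX]; j=4 S=71.7600 intr=3.6600 cont=3.2893 V=3.6600[EX]; j=5 S=80.3091 intr=0.0000 cont=0.0000 V=0.0000[hold]; j=6 S=89.8766 intr=0.0000 cont=0.0000 V=0.0000[hold]; j=7 S=100.5840 intr=0.0000 cont=0.0000 V=0.0000[hold]; j=8 S=112.5670 intr=0.0000 cont=0.0000 V=0.0000[hold]  S*(8)=71.7600
k=7: j=0 S=48.3944 intr=27.0256 cont=26.3791 V=27.0256[EX]; j=1 S=54.1598 intr=21.2602 cont=20.6137 V=21.2602[EX]; j=2 S=60.6121 intr=14.8079 cont=14.1614 V=14.8079[EX]; j=3 S=67.8331 intr=7.5869 cont=6.9405 V=7.5869[EX]; j=4 S=75.9143 intr=0.0000 cont=1.5868 V=1.5868[hold]; j=5 S=84.9583 intr=0.0000 cont=0.0000 V=0.0000[hold]; j=6 S=95.0797 intr=0.0000 cont=0.0000 V=0.0000[hold]; j=7 S=106.4069 intr=0.0000 cont=0.0000 V=0.0000[hold]  S*(7)=67.8331
k=6: j=0 S=51.1960 intr=24.2240 cont=23.5775 V=24.2240[EX]; j=1 S=57.2952 intr=18.1248 cont=17.4783 V=18.1248[EX]; j=2 S=64.1210 intr=11.2990 cont=10.6525 V=11.2990[EX]; j=3 S=71.7600 intr=3.6600 cont=4.1745 V=4.1745[hold]; j=4 S=80.3091 intr=0.0000 cont=0.6879 V=0.6879[hold]; j=5 S=89.8766 intr=0.0000 cont=0.0000 V=0.0000[hold]; j=6 S=100.5840 intr=0.0000 cont=0.0000 V=0.0000[hold]  S*(6)=64.1210
k=5: j=0 S=54.1598 intr=21.2602 cont=20.6137 V=21.2602[EX]; j=1 S=60.6121 intr=14.8079 cont=14.1614 V=14.8079[EX]; j=2 S=67.8331 intr=7.5869 cont=7.2275 V=7.5869[EX]; j=3 S=75.9143 intr=0.0000 cont=2.1936 V=2.1936[hold]; j=4 S=84.9583 intr=0.0000 cont=0.2982 V=0.2982[hold]; j=5 S=95.0797 intr=0.0000 cont=0.0000 V=0.0000[hold]  S*(5)=67.8331
k=4: j=0 S=57.2952 intr=18.1248 cont=17.4783 V=18.1248[EX]; j=1 S=64.1210 intr=11.2990 cont=10.6525 V=11.2990[EX]; j=2 S=71.7600 intr=3.6600 cont=4.5131 V=4.5131[hold]; j=3 S=80.3091 intr=0.0000 cont=1.1174 V=1.1174[hold]; j=4 S=89.8766 intr=0.0000 cont=0.1293 V=0.1293[hold]  S*(4)=64.1210
k=3: j=0 S=60.6121 intr=14.8079 cont=14.1614 V=14.8079[EX]; j=1 S=67.8331 intr=7.5869 cont=7.4164 V=7.5869[EX]; j=2 S=75.9143 intr=0.0000 cont=2.5800 V=2.5800[hold]; j=3 S=84.9583 intr=0.0000 cont=0.5566 V=0.5566[hold]  S*(3)=67.8331
k=2: j=0 S=64.1210 intr=11.2990 cont=10.6525 V=11.2990[EX]; j=1 S=71.7600 intr=3.6600 cont=4.7286 V=4.7286[hold]; j=2 S=80.3091 intr=0.0000 cont=1.4291 V=1.4291[hold]  S*(2)=64.1210
k=1: j=0 S=67.8331 intr=7.5869 cont=7.5366 V=7.5869[EX]; j=1 S=75.9143 intr=0.0000 cont=2.8473 V=2.8473[hold]  S*(1)=67.8331
k=0: j=0 S=71.7600 intr=3.6600 cont=4.8777 V=4.8777[hold]  S*(0)=-

price = 4.8777
boundary = - 67.8331 64.1210 67.8331 64.1210 67.8331 64.1210 67.8331 71.7600
tree:
4.8777
7.5869 2.8473
11.2990 4.7286 1.4291
14.8079 7.5869 2.5800 0.5566
18.1248 11.2990 4.5131 1.1174 0.1293
21.2602 14.8079 7.5869 2.1936 0.2982 0.0000
24.2240 18.1248 11.2990 4.1745 0.6879 0.0000 0.0000
27.0256 21.2602 14.8079 7.5869 1.5868 0.0000 0.0000 0.0000
29.6739 24.2240 18.1248 11.2990 3.6600 0.0000 0.0000 0.0000 0.0000
32.1773 27.0256 21.2602 14.8079 7.5869 0.0000 0.0000 0.0000 0.0000 0.0000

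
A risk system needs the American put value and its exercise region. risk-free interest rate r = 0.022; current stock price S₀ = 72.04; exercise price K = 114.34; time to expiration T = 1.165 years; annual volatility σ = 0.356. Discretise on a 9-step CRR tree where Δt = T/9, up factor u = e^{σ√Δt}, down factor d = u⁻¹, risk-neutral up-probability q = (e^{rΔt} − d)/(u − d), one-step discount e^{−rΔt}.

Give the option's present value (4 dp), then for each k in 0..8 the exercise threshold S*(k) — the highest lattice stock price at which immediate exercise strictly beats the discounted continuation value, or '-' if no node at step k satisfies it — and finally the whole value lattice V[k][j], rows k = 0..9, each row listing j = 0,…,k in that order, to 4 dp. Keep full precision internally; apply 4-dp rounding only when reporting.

Δt=0.12944, u=1.13665, d=0.87978, q=0.47913, disc=e^(-rΔt)=0.99716
k=9 terminal: V=max(K-S,0) → 91.5921 84.9504 76.3696 65.2835 50.9606 32.4559 8.5484 0.0000 0.0000 0.0000
k=8: j=0 S=25.8564 intr=88.4836 cont=88.1585 V=88.4836[EX]; j=1 S=33.4056 intr=80.9344 cont=80.6093 V=80.9344[EX]; j=2 S=43.1589 intr=71.1811 cont=70.8559 V=71.1811[EX]; j=3 S=55.7599 intr=58.5801 cont=58.2549 V=58.5801[EX]; j=4 S=72.0400 intr=42.3000 cont=41.9748 V=42.3000[EX]; j=5 S=93.0733 intr=21.2667 cont=20.9415 V=21.2667[EX]; j=6 S=120.2477 intr=0.0000 cont=4.4400 V=4.4400[hold]; j=7 S=155.3561 intr=0.0000 cont=0.0000 V=0.0000[hold]; j=8 S=200.7150 intr=0.0000 cont=0.0000 V=0.0000[hold]  S*(8)=93.0733
k=7: j=0 S=29.3896 intr=84.9504 cont=84.6253 V=84.9504[EX]; j=1 S=37.9704 intr=76.3696 cont=76.0445 V=76.3696[EX]; j=2 S=49.0565 intr=65.2835 cont=64.9584 V=65.2835[EX]; j=3 S=63.3794 intr=50.9606 cont=50.6355 V=50.9606[EX]; j=4 S=81.8841 intr=32.4559 cont=32.1308 V=32.4559[EX]; j=5 S=105.7916 intr=8.5484 cont=13.1670 V=13.1670[hold]; j=6 S=136.6792 intr=0.0000 cont=2.3061 V=2.3061[hold]; j=7 S=176.5851 intr=0.0000 cont=0.0000 V=0.0000[hold]  S*(7)=81.8841
k=6: j=0 S=33.4056 intr=80.9344 cont=80.6093 V=80.9344[EX]; j=1 S=43.1589 intr=71.1811 cont=70.8559 V=71.1811[EX]; j=2 S=55.7599 intr=58.5801 cont=58.2549 V=58.5801[EX]; j=3 S=72.0400 intr=42.3000 cont=41.9748 V=42.3000[EX]; j=4 S=93.0733 intr=21.2667 cont=23.1481 V=23.1481[hold]; j=5 S=120.2477 intr=0.0000 cont=7.9406 V=7.9406[hold]; j=6 S=155.3561 intr=0.0000 cont=1.1978 V=1.1978[hold]  S*(6)=72.0400
k=5: j=0 S=37.9704 intr=76.3696 cont=76.0445 V=76.3696[EX]; j=1 S=49.0565 intr=65.2835 cont=64.9584 V=65.2835[EX]; j=2 S=63.3794 intr=50.9606 cont=50.6355 V=50.9606[EX]; j=3 S=81.8841 intr=32.4559 cont=33.0297 V=33.0297[hold]; j=4 S=105.7916 intr=8.5484 cont=15.8167 V=15.8167[hold]; j=5 S=136.6792 intr=0.0000 cont=4.6966 V=4.6966[hold]  S*(5)=63.3794
k=4: j=0 S=43.1589 intr=71.1811 cont=70.8559 V=71.1811[EX]; j=1 S=55.7599 intr=58.5801 cont=58.2549 V=58.5801[EX]; j=2 S=72.0400 intr=42.3000 cont=42.2490 V=42.3000[EX]; j=3 S=93.0733 intr=21.2667 cont=24.7120 V=24.7120[hold]; j=4 S=120.2477 intr=0.0000 cont=10.4590 V=10.4590[hold]  S*(4)=72.0400
k=3: j=0 S=49.0565 intr=65.2835 cont=64.9584 V=65.2835[EX]; j=1 S=63.3794 intr=50.9606 cont=50.6355 V=50.9606[EX]; j=2 S=81.8841 intr=32.4559 cont=33.7768 V=33.7768[hold]; j=3 S=105.7916 intr=8.5484 cont=17.8322 V=17.8322[hold]  S*(3)=63.3794
k=2: j=0 S=55.7599 intr=58.5801 cont=58.2549 V=58.5801[EX]; j=1 S=72.0400 intr=42.3000 cont=42.6059 V=42.6059[hold]; j=2 S=93.0733 intr=21.2667 cont=26.0630 V=26.0630[hold]  S*(2)=55.7599
k=1: j=0 S=63.3794 intr=50.9606 cont=50.7816 V=50.9606[EX]; j=1 S=81.8841 intr=32.4559 cont=34.5812 V=34.5812[hold]  S*(1)=63.3794
k=0: j=0 S=72.0400 intr=42.3000 cont=42.9902 V=42.9902[hold]  S*(0)=-

price = 42.9902
boundary = - 63.3794 55.7599 63.3794 72.0400 63.3794 72.0400 81.8841 93.0733
tree:
42.9902
50.9606 34.5812
58.5801 42.6059 26.0630
65.2835 50.9606 33.7768 17.8322
71.1811 58.5801 42.3000 24.7120 10.4590
76.3696 65.2835 50.9606 33.0297 15.8167 4.6966
80.9344 71.1811 58.5801 42.3000 23.1481 7.9406 1.1978
84.9504 76.3696 65.2835 50.9606 32.4559 13.1670 2.3061 0.0000
88.4836 80.9344 71.1811 58.5801 42.3000 21.2667 4.4400 0.0000 0.0000
91.5921 84.9504 76.3696 65.2835 50.9606 32.4559 8.5484 0.0000 0.0000 0.0000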